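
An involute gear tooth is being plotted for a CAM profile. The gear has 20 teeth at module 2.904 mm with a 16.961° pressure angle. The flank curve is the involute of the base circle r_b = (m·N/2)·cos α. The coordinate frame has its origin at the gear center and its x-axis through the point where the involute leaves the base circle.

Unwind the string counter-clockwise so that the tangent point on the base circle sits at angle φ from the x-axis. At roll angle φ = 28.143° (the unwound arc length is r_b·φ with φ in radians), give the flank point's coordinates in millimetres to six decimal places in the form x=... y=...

x=30.928249 y=1.071003

pitch radius r_p = m·N/2 = 2.904·20/2 = 29.040000
base radius r_b = r_p·cos α = 29.040000·cos 16.961° = 27.776863
roll angle φ = 28.143° = 0.49118801 rad
x = r_b·(cos φ + φ·sin φ) = 27.776863·(0.88177313 + 0.49118801·0.47167378) = 30.928249
y = r_b·(sin φ − φ·cos φ) = 27.776863·(0.47167378 − 0.49118801·0.88177313) = 1.071003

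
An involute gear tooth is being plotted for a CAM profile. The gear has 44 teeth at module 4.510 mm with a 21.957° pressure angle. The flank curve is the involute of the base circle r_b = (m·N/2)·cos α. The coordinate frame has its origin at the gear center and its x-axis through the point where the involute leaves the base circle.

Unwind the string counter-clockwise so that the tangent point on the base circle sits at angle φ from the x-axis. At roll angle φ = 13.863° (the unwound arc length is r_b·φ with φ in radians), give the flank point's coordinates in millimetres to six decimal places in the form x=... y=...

pitch radius r_p = m·N/2 = 4.510·44/2 = 99.220000
base radius r_b = r_p·cos α = 99.220000·cos 21.957° = 92.023051
roll angle φ = 13.863° = 0.24195499 rad
x = r_b·(cos φ + φ·sin φ) = 92.023051·(0.97087141 + 0.24195499·0.23960113) = 94.677373
y = r_b·(sin φ − φ·cos φ) = 92.023051·(0.23960113 − 0.24195499·0.97087141) = 0.431951

x=94.677373 y=0.431951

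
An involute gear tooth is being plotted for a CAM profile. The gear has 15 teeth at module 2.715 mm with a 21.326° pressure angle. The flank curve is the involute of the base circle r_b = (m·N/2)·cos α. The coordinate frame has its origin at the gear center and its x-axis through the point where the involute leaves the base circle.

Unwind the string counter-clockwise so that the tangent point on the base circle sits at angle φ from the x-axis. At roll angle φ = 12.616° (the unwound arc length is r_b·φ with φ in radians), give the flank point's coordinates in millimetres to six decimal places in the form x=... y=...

pitch radius r_p = m·N/2 = 2.715·15/2 = 20.362500
base radius r_b = r_p·cos α = 20.362500·cos 21.326° = 18.968204
roll angle φ = 12.616° = 0.22019074 rad
x = r_b·(cos φ + φ·sin φ) = 18.968204·(0.97585581 + 0.22019074·0.21841576) = 19.422472
y = r_b·(sin φ − φ·cos φ) = 18.968204·(0.21841576 − 0.22019074·0.97585581) = 0.067173

x=19.422472 y=0.067173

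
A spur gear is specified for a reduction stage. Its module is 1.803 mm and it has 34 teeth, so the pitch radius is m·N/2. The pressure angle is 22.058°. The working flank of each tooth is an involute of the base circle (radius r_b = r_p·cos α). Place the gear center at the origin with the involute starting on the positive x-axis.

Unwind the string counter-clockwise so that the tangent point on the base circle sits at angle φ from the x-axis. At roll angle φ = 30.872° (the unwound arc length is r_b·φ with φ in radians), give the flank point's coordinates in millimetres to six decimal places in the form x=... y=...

pitch radius r_p = m·N/2 = 1.803·34/2 = 30.651000
base radius r_b = r_p·cos α = 30.651000·cos 22.058° = 28.407475
roll angle φ = 30.872° = 0.53881805 rad
x = r_b·(cos φ + φ·sin φ) = 28.407475·(0.85831577 + 0.53881805·0.51312186) = 32.236663
y = r_b·(sin φ − φ·cos φ) = 28.407475·(0.51312186 − 0.53881805·0.85831577) = 1.438720

x=32.236663 y=1.438720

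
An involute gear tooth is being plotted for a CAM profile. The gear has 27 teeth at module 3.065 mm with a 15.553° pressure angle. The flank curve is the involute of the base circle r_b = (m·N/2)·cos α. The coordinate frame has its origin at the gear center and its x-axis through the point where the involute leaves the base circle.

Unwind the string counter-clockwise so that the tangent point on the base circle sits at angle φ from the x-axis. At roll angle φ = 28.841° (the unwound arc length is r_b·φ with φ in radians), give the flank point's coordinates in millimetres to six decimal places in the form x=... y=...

pitch radius r_p = m·N/2 = 3.065·27/2 = 41.377500
base radius r_b = r_p·cos α = 41.377500·cos 15.553° = 39.862373
roll angle φ = 28.841° = 0.50337041 rad
x = r_b·(cos φ + φ·sin φ) = 39.862373·(0.87596172 + 0.50337041·0.48238062) = 44.597140
y = r_b·(sin φ − φ·cos φ) = 39.862373·(0.48238062 − 0.50337041·0.87596172) = 1.652192

x=44.597140 y=1.652192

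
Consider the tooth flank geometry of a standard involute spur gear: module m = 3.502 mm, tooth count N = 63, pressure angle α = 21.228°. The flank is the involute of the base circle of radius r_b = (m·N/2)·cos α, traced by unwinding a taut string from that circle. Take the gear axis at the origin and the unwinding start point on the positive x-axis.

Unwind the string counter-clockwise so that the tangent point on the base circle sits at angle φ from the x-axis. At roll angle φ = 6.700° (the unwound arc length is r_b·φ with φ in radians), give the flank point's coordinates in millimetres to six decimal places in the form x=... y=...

x=103.528575 y=0.054733

pitch radius r_p = m·N/2 = 3.502·63/2 = 110.313000
base radius r_b = r_p·cos α = 110.313000·cos 21.228° = 102.827928
roll angle φ = 6.700° = 0.11693706 rad
x = r_b·(cos φ + φ·sin φ) = 102.827928·(0.99317065 + 0.11693706·0.11667074) = 103.528575
y = r_b·(sin φ − φ·cos φ) = 102.827928·(0.11667074 − 0.11693706·0.99317065) = 0.054733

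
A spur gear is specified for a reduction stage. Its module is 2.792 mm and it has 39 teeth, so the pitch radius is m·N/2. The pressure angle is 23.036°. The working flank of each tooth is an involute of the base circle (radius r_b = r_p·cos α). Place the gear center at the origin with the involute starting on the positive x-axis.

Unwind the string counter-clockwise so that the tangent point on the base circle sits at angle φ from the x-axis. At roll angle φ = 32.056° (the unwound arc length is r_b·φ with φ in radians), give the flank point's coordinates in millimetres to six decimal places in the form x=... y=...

pitch radius r_p = m·N/2 = 2.792·39/2 = 54.444000
base radius r_b = r_p·cos α = 54.444000·cos 23.036° = 50.102590
roll angle φ = 32.056° = 0.55948275 rad
x = r_b·(cos φ + φ·sin φ) = 50.102590·(0.84752976 + 0.55948275·0.53074788) = 57.341114
y = r_b·(sin φ − φ·cos φ) = 50.102590·(0.53074788 − 0.55948275·0.84752976) = 2.834284

x=57.341114 y=2.834284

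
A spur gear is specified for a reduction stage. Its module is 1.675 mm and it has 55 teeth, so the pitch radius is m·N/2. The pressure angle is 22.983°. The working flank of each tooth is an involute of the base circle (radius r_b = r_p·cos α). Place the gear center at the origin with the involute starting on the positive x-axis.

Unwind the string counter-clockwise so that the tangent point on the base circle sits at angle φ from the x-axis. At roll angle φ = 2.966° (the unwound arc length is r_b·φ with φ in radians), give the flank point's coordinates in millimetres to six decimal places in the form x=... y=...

pitch radius r_p = m·N/2 = 1.675·55/2 = 46.062500
base radius r_b = r_p·cos α = 46.062500·cos 22.983° = 42.406093
roll angle φ = 2.966° = 0.05176647 rad
x = r_b·(cos φ + φ·sin φ) = 42.406093·(0.99866042 + 0.05176647·0.05174335) = 42.462874
y = r_b·(sin φ − φ·cos φ) = 42.406093·(0.05174335 − 0.05176647·0.99866042) = 0.001960

x=42.462874 y=0.001960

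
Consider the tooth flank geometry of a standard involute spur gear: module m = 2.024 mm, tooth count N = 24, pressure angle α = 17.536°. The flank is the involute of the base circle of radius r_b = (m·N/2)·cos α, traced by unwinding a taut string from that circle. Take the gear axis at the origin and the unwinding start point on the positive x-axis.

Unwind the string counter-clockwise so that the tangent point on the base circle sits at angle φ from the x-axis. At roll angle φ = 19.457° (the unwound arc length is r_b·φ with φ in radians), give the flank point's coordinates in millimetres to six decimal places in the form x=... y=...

x=24.456401 y=0.298846

pitch radius r_p = m·N/2 = 2.024·24/2 = 24.288000
base radius r_b = r_p·cos α = 24.288000·cos 17.536° = 23.159284
roll angle φ = 19.457° = 0.33958871 rad
x = r_b·(cos φ + φ·sin φ) = 23.159284·(0.94289174 + 0.33958871·0.33309932) = 24.456401
y = r_b·(sin φ − φ·cos φ) = 23.159284·(0.33309932 − 0.33958871·0.94289174) = 0.298846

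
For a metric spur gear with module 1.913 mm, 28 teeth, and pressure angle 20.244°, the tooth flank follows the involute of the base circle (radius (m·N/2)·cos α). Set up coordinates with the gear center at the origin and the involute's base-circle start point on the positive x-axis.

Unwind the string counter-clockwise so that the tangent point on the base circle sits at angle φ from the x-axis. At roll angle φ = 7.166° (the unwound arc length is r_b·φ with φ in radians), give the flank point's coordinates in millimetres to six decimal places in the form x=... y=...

x=25.323373 y=0.016361

pitch radius r_p = m·N/2 = 1.913·28/2 = 26.782000
base radius r_b = r_p·cos α = 26.782000·cos 20.244° = 25.127611
roll angle φ = 7.166° = 0.12507029 rad
x = r_b·(cos φ + φ·sin φ) = 25.127611·(0.99218890 + 0.12507029·0.12474448) = 25.323373
y = r_b·(sin φ − φ·cos φ) = 25.127611·(0.12474448 − 0.12507029·0.99218890) = 0.016361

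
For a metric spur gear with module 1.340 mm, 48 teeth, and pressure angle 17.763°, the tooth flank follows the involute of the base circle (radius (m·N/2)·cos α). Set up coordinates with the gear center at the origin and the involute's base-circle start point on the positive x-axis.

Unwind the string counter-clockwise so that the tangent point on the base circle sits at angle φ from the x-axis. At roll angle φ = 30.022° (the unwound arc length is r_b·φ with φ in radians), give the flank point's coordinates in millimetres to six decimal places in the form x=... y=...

pitch radius r_p = m·N/2 = 1.340·48/2 = 32.160000
base radius r_b = r_p·cos α = 32.160000·cos 17.763° = 30.626824
roll angle φ = 30.022° = 0.52398275 rad
x = r_b·(cos φ + φ·sin φ) = 30.626824·(0.86583335 + 0.52398275·0.50033249) = 34.547025
y = r_b·(sin φ − φ·cos φ) = 30.626824·(0.50033249 − 0.52398275·0.86583335) = 1.428764

x=34.547025 y=1.428764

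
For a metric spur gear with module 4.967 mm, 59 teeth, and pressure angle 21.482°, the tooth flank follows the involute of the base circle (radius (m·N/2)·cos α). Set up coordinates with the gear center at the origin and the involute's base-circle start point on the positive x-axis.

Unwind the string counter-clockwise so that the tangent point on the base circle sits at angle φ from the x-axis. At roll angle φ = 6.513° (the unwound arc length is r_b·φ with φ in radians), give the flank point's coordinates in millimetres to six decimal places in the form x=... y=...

pitch radius r_p = m·N/2 = 4.967·59/2 = 146.526500
base radius r_b = r_p·cos α = 146.526500·cos 21.482° = 136.347694
roll angle φ = 6.513° = 0.11367329 rad
x = r_b·(cos φ + φ·sin φ) = 136.347694·(0.99354615 + 0.11367329·0.11342865) = 137.225767
y = r_b·(sin φ − φ·cos φ) = 136.347694·(0.11342865 − 0.11367329·0.99354615) = 0.066672

x=137.225767 y=0.066672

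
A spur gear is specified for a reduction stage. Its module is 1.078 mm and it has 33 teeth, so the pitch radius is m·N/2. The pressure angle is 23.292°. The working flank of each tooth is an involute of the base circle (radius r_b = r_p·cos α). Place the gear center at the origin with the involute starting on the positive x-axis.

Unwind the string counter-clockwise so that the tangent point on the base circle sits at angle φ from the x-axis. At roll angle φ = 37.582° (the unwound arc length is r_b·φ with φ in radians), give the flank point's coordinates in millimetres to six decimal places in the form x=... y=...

x=19.482830 y=1.471742

pitch radius r_p = m·N/2 = 1.078·33/2 = 17.787000
base radius r_b = r_p·cos α = 17.787000·cos 23.292° = 16.337388
roll angle φ = 37.582° = 0.65592964 rad
x = r_b·(cos φ + φ·sin φ) = 16.337388·(0.79248129 + 0.65592964·0.60989623) = 19.482830
y = r_b·(sin φ − φ·cos φ) = 16.337388·(0.60989623 − 0.65592964·0.79248129) = 1.471742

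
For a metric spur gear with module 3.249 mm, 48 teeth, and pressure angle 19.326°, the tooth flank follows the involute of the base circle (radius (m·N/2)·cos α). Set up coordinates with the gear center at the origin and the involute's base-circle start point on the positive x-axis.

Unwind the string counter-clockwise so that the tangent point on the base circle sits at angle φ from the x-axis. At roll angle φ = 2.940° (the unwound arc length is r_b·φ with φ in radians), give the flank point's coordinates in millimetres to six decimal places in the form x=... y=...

pitch radius r_p = m·N/2 = 3.249·48/2 = 77.976000
base radius r_b = r_p·cos α = 77.976000·cos 19.326° = 73.582120
roll angle φ = 2.940° = 0.05131268 rad
x = r_b·(cos φ + φ·sin φ) = 73.582120·(0.99868379 + 0.05131268·0.05129017) = 73.678927
y = r_b·(sin φ − φ·cos φ) = 73.582120·(0.05129017 − 0.05131268·0.99868379) = 0.003313

x=73.678927 y=0.003313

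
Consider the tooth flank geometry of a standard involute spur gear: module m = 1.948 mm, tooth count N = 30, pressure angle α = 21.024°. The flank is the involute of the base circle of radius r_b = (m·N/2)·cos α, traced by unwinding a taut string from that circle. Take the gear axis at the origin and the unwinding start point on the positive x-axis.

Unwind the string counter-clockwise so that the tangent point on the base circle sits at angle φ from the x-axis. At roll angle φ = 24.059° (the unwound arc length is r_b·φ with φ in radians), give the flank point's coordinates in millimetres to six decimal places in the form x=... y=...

x=29.574464 y=0.661346

pitch radius r_p = m·N/2 = 1.948·30/2 = 29.220000
base radius r_b = r_p·cos α = 29.220000·cos 21.024° = 27.274831
roll angle φ = 24.059° = 0.41990876 rad
x = r_b·(cos φ + φ·sin φ) = 27.274831·(0.91312614 + 0.41990876·0.40767715) = 29.574464
y = r_b·(sin φ − φ·cos φ) = 27.274831·(0.40767715 − 0.41990876·0.91312614) = 0.661346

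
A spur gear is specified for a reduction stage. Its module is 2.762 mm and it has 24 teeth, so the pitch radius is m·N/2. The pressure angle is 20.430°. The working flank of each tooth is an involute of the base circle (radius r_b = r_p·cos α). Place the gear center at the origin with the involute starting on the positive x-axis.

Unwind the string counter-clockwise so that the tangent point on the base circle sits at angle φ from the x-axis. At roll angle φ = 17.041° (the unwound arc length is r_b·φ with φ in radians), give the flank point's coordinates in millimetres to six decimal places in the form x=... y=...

x=32.402732 y=0.269985

pitch radius r_p = m·N/2 = 2.762·24/2 = 33.144000
base radius r_b = r_p·cos α = 33.144000·cos 20.430° = 31.059221
roll angle φ = 17.041° = 0.29742156 rad
x = r_b·(cos φ + φ·sin φ) = 31.059221·(0.95609529 + 0.29742156·0.29305595) = 32.402732
y = r_b·(sin φ − φ·cos φ) = 31.059221·(0.29305595 − 0.29742156·0.95609529) = 0.269985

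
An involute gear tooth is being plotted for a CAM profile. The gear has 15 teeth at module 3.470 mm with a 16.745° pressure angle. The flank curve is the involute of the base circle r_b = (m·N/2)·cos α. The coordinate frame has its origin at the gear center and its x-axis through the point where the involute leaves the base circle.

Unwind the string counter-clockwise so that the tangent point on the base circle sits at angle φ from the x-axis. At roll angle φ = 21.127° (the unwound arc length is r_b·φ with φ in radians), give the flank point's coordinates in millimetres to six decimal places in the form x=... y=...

x=26.558528 y=0.410848

pitch radius r_p = m·N/2 = 3.470·15/2 = 26.025000
base radius r_b = r_p·cos α = 26.025000·cos 16.745° = 24.921449
roll angle φ = 21.127° = 0.36873571 rad
x = r_b·(cos φ + φ·sin φ) = 24.921449·(0.93278379 + 0.36873571·0.36043641) = 26.558528
y = r_b·(sin φ − φ·cos φ) = 24.921449·(0.36043641 − 0.36873571·0.93278379) = 0.410848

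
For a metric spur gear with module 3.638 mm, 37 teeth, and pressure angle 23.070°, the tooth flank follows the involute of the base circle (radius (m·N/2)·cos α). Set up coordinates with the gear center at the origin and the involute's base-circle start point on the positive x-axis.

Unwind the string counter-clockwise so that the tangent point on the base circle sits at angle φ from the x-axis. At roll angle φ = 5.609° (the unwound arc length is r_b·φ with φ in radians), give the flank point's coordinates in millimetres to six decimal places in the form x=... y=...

x=62.216562 y=0.019346

pitch radius r_p = m·N/2 = 3.638·37/2 = 67.303000
base radius r_b = r_p·cos α = 67.303000·cos 23.070° = 61.920564
roll angle φ = 5.609° = 0.09789552 rad
x = r_b·(cos φ + φ·sin φ) = 61.920564·(0.99521206 + 0.09789552·0.09773923) = 62.216562
y = r_b·(sin φ − φ·cos φ) = 61.920564·(0.09773923 − 0.09789552·0.99521206) = 0.019346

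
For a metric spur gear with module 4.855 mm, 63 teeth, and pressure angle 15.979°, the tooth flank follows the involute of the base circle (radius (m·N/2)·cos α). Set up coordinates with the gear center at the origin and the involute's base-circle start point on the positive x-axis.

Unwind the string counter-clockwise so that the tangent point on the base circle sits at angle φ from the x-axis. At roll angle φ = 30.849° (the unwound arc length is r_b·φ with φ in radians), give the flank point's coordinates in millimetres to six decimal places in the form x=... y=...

pitch radius r_p = m·N/2 = 4.855·63/2 = 152.932500
base radius r_b = r_p·cos α = 152.932500·cos 15.979° = 147.023595
roll angle φ = 30.849° = 0.53841662 rad
x = r_b·(cos φ + φ·sin φ) = 147.023595·(0.85852168 + 0.53841662·0.51277727) = 166.814365
y = r_b·(sin φ − φ·cos φ) = 147.023595·(0.51277727 − 0.53841662·0.85852168) = 7.429827

x=166.814365 y=7.429827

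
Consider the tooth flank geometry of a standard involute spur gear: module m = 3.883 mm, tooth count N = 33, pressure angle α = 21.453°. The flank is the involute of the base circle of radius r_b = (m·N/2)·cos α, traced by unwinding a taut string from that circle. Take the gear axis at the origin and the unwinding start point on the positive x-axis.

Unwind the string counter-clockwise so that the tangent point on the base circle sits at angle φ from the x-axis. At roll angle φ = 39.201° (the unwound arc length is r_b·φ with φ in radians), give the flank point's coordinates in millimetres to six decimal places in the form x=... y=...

x=71.996153 y=6.073010

pitch radius r_p = m·N/2 = 3.883·33/2 = 64.069500
base radius r_b = r_p·cos α = 64.069500·cos 21.453° = 59.630630
roll angle φ = 39.201° = 0.68418652 rad
x = r_b·(cos φ + φ·sin φ) = 59.630630·(0.77493346 + 0.68418652·0.63204283) = 71.996153
y = r_b·(sin φ − φ·cos φ) = 59.630630·(0.63204283 − 0.68418652·0.77493346) = 6.073010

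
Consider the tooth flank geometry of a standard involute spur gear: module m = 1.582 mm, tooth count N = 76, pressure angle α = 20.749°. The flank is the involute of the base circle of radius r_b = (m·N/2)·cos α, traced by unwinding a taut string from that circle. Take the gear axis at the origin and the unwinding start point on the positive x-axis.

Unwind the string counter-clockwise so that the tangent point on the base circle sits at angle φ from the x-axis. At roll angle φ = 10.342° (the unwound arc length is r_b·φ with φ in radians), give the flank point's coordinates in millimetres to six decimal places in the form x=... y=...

x=57.125315 y=0.109844

pitch radius r_p = m·N/2 = 1.582·76/2 = 60.116000
base radius r_b = r_p·cos α = 60.116000·cos 20.749° = 56.216960
roll angle φ = 10.342° = 0.18050195 rad
x = r_b·(cos φ + φ·sin φ) = 56.216960·(0.98375370 + 0.18050195·0.17952339) = 57.125315
y = r_b·(sin φ − φ·cos φ) = 56.216960·(0.17952339 − 0.18050195·0.98375370) = 0.109844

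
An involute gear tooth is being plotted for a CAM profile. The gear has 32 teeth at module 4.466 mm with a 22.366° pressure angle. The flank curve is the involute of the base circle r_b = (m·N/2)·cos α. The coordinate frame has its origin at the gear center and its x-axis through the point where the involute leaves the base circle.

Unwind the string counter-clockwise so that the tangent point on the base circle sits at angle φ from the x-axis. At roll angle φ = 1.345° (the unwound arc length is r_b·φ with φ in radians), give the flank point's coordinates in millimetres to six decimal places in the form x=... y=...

pitch radius r_p = m·N/2 = 4.466·32/2 = 71.456000
base radius r_b = r_p·cos α = 71.456000·cos 22.366° = 66.080508
roll angle φ = 1.345° = 0.02347468 rad
x = r_b·(cos φ + φ·sin φ) = 66.080508·(0.99972448 + 0.02347468·0.02347252) = 66.098713
y = r_b·(sin φ − φ·cos φ) = 66.080508·(0.02347252 − 0.02347468·0.99972448) = 0.000285

x=66.098713 y=0.000285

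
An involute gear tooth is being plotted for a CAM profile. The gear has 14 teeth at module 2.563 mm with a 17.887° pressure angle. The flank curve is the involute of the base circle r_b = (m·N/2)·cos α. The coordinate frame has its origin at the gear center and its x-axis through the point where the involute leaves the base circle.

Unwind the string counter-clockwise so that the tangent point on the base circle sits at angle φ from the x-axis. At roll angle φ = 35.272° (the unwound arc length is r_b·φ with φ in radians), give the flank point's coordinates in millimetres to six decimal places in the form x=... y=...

x=20.008976 y=1.278152

pitch radius r_p = m·N/2 = 2.563·14/2 = 17.941000
base radius r_b = r_p·cos α = 17.941000·cos 17.887° = 17.073806
roll angle φ = 35.272° = 0.61561253 rad
x = r_b·(cos φ + φ·sin φ) = 17.073806·(0.81641989 + 0.61561253·0.57745872) = 20.008976
y = r_b·(sin φ − φ·cos φ) = 17.073806·(0.57745872 − 0.61561253·0.81641989) = 1.278152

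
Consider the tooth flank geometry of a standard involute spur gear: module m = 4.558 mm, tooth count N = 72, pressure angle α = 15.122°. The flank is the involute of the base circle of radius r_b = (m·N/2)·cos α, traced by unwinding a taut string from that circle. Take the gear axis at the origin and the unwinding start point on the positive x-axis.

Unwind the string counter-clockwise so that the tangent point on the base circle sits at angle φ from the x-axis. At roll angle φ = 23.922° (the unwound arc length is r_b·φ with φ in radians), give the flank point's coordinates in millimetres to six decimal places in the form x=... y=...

pitch radius r_p = m·N/2 = 4.558·72/2 = 164.088000
base radius r_b = r_p·cos α = 164.088000·cos 15.122° = 158.406048
roll angle φ = 23.922° = 0.41751766 rad
x = r_b·(cos φ + φ·sin φ) = 158.406048·(0.91409832 + 0.41751766·0.40549261) = 171.616899
y = r_b·(sin φ − φ·cos φ) = 158.406048·(0.40549261 − 0.41751766·0.91409832) = 3.776465

x=171.616899 y=3.776465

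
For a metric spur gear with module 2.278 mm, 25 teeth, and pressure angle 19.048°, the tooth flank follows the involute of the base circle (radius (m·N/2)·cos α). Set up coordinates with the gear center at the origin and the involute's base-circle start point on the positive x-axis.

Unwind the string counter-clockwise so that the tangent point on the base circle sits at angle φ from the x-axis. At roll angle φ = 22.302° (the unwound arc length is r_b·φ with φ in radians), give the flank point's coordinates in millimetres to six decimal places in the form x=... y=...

x=28.878296 y=0.521142

pitch radius r_p = m·N/2 = 2.278·25/2 = 28.475000
base radius r_b = r_p·cos α = 28.475000·cos 19.048° = 26.915866
roll angle φ = 22.302° = 0.38924333 rad
x = r_b·(cos φ + φ·sin φ) = 26.915866·(0.92519647 + 0.38924333·0.37948846) = 28.878296
y = r_b·(sin φ − φ·cos φ) = 26.915866·(0.37948846 − 0.38924333·0.92519647) = 0.521142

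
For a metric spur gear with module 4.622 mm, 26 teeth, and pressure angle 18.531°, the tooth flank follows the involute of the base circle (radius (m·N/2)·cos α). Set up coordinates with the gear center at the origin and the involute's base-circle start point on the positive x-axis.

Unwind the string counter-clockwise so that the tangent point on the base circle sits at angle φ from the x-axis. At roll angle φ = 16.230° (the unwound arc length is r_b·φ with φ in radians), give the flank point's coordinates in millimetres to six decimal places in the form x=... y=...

x=59.210672 y=0.428182

pitch radius r_p = m·N/2 = 4.622·26/2 = 60.086000
base radius r_b = r_p·cos α = 60.086000·cos 18.531° = 56.970651
roll angle φ = 16.230° = 0.28326694 rad
x = r_b·(cos φ + φ·sin φ) = 56.970651·(0.96014747 + 0.28326694·0.27949388) = 59.210672
y = r_b·(sin φ − φ·cos φ) = 56.970651·(0.27949388 − 0.28326694·0.96014747) = 0.428182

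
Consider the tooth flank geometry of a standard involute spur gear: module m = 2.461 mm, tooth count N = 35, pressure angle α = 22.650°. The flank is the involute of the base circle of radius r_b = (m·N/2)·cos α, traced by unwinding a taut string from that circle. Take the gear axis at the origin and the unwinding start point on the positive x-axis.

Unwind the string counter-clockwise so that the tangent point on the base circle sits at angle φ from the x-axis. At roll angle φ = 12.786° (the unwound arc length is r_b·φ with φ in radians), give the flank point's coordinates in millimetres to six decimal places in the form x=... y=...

pitch radius r_p = m·N/2 = 2.461·35/2 = 43.067500
base radius r_b = r_p·cos α = 43.067500·cos 22.650° = 39.745898
roll angle φ = 12.786° = 0.22315780 rad
x = r_b·(cos φ + φ·sin φ) = 39.745898·(0.97520346 + 0.22315780·0.22131022) = 40.723272
y = r_b·(sin φ − φ·cos φ) = 39.745898·(0.22131022 − 0.22315780·0.97520346) = 0.146502

x=40.723272 y=0.146502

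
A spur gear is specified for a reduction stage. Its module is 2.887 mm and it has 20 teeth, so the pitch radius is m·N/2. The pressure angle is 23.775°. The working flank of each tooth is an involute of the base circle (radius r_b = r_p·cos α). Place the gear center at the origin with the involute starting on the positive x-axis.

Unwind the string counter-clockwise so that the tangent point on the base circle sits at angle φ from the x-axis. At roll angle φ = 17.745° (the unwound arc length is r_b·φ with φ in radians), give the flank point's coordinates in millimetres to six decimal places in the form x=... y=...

pitch radius r_p = m·N/2 = 2.887·20/2 = 28.870000
base radius r_b = r_p·cos α = 28.870000·cos 23.775° = 26.419967
roll angle φ = 17.745° = 0.30970868 rad
x = r_b·(cos φ + φ·sin φ) = 26.419967·(0.95242240 + 0.30970868·0.30478119) = 27.656838
y = r_b·(sin φ − φ·cos φ) = 26.419967·(0.30478119 − 0.30970868·0.95242240) = 0.259119

x=27.656838 y=0.259119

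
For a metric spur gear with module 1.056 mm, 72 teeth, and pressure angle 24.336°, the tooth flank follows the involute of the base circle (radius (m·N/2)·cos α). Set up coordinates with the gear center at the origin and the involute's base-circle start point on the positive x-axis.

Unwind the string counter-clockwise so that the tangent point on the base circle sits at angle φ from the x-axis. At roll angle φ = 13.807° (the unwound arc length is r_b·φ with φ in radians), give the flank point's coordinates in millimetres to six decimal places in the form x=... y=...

x=35.629237 y=0.160634

pitch radius r_p = m·N/2 = 1.056·72/2 = 38.016000
base radius r_b = r_p·cos α = 38.016000·cos 24.336° = 34.638071
roll angle φ = 13.807° = 0.24097761 rad
x = r_b·(cos φ + φ·sin φ) = 34.638071·(0.97110513 + 0.24097761·0.23865210) = 35.629237
y = r_b·(sin φ − φ·cos φ) = 34.638071·(0.23865210 − 0.24097761·0.97110513) = 0.160634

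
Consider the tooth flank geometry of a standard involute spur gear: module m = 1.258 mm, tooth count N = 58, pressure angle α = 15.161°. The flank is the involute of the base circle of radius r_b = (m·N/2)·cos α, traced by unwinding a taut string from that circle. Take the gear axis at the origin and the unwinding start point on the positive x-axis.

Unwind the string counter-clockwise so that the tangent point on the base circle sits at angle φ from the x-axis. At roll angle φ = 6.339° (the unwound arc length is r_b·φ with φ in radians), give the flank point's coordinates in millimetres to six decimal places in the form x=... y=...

x=35.427082 y=0.015876

pitch radius r_p = m·N/2 = 1.258·58/2 = 36.482000
base radius r_b = r_p·cos α = 36.482000·cos 15.161° = 35.212234
roll angle φ = 6.339° = 0.11063642 rad
x = r_b·(cos φ + φ·sin φ) = 35.212234·(0.99388603 + 0.11063642·0.11041085) = 35.427082
y = r_b·(sin φ − φ·cos φ) = 35.212234·(0.11041085 − 0.11063642·0.99388603) = 0.015876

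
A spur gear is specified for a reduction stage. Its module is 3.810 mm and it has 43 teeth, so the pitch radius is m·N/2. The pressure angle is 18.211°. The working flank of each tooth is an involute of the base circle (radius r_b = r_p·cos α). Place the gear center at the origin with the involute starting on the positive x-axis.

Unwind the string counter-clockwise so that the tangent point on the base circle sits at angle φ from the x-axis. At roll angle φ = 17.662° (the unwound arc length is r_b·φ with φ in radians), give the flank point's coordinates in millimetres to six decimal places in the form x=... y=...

x=81.421699 y=0.752566

pitch radius r_p = m·N/2 = 3.810·43/2 = 81.915000
base radius r_b = r_p·cos α = 81.915000·cos 18.211° = 77.812047
roll angle φ = 17.662° = 0.30826005 rad
x = r_b·(cos φ + φ·sin φ) = 77.812047·(0.95286291 + 0.30826005·0.30340117) = 81.421699
y = r_b·(sin φ − φ·cos φ) = 77.812047·(0.30340117 − 0.30826005·0.95286291) = 0.752566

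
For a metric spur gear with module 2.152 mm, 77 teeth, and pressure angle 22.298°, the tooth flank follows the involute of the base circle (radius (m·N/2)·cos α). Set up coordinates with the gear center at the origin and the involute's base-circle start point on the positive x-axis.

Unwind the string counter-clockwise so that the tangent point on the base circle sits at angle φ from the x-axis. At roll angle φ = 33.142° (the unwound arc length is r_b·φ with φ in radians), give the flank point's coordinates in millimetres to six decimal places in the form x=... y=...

x=88.427871 y=4.781842

pitch radius r_p = m·N/2 = 2.152·77/2 = 82.852000
base radius r_b = r_p·cos α = 82.852000·cos 22.298° = 76.656573
roll angle φ = 33.142° = 0.57843702 rad
x = r_b·(cos φ + φ·sin φ) = 76.656573·(0.83731818 + 0.57843702·0.54671589) = 88.427871
y = r_b·(sin φ − φ·cos φ) = 76.656573·(0.54671589 − 0.57843702·0.83731818) = 4.781842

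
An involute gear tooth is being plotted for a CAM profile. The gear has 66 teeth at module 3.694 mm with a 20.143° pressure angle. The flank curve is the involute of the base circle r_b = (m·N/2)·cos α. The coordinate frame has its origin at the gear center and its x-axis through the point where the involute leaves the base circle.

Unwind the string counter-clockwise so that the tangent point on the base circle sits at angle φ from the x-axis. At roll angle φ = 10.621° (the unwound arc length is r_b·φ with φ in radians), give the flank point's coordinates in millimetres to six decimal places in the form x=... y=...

pitch radius r_p = m·N/2 = 3.694·66/2 = 121.902000
base radius r_b = r_p·cos α = 121.902000·cos 20.143° = 114.445995
roll angle φ = 10.621° = 0.18537142 rad
x = r_b·(cos φ + φ·sin φ) = 114.445995·(0.98286786 + 0.18537142·0.18431160) = 116.395464
y = r_b·(sin φ − φ·cos φ) = 114.445995·(0.18431160 − 0.18537142·0.98286786) = 0.242167

x=116.395464 y=0.242167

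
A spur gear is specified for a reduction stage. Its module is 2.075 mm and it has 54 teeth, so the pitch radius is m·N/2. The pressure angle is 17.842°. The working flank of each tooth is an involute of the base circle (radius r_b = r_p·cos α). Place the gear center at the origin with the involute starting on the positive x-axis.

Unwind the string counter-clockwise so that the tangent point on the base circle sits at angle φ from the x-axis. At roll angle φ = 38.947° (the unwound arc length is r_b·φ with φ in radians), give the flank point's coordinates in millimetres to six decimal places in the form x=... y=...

pitch radius r_p = m·N/2 = 2.075·54/2 = 56.025000
base radius r_b = r_p·cos α = 56.025000·cos 17.842° = 53.330480
roll angle φ = 38.947° = 0.67975338 rad
x = r_b·(cos φ + φ·sin φ) = 53.330480·(0.77772777 + 0.67975338·0.62860124) = 64.264380
y = r_b·(sin φ − φ·cos φ) = 53.330480·(0.62860124 − 0.67975338·0.77772777) = 5.329750

x=64.264380 y=5.329750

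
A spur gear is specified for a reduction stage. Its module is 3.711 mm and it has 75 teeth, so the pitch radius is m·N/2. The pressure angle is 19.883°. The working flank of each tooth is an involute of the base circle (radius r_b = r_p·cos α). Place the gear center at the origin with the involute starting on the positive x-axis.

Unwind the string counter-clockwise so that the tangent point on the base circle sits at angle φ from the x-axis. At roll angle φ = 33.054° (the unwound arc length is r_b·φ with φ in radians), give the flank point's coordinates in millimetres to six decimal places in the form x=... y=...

x=150.865401 y=8.100081

pitch radius r_p = m·N/2 = 3.711·75/2 = 139.162500
base radius r_b = r_p·cos α = 139.162500·cos 19.883° = 130.866895
roll angle φ = 33.054° = 0.57690113 rad
x = r_b·(cos φ + φ·sin φ) = 130.866895·(0.83815689 + 0.57690113·0.54542922) = 150.865401
y = r_b·(sin φ − φ·cos φ) = 130.866895·(0.54542922 − 0.57690113·0.83815689) = 8.100081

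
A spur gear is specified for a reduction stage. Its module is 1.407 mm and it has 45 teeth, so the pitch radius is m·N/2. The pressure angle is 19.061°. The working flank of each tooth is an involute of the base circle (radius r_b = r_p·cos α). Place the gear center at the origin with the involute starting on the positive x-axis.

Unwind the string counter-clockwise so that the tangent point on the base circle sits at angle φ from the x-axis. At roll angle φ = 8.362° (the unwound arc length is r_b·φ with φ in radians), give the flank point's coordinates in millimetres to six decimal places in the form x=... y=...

pitch radius r_p = m·N/2 = 1.407·45/2 = 31.657500
base radius r_b = r_p·cos α = 31.657500·cos 19.061° = 29.921764
roll angle φ = 8.362° = 0.14594443 rad
x = r_b·(cos φ + φ·sin φ) = 29.921764·(0.98936900 + 0.14594443·0.14542689) = 30.238733
y = r_b·(sin φ − φ·cos φ) = 29.921764·(0.14542689 − 0.14594443·0.98936900) = 0.030939

x=30.238733 y=0.030939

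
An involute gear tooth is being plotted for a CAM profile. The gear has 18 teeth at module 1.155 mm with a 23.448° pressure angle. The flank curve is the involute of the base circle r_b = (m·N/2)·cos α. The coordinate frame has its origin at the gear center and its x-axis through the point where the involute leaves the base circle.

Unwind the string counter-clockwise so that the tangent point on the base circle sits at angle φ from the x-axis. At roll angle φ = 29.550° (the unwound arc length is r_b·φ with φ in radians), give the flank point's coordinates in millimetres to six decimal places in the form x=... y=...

x=10.721826 y=0.424601

pitch radius r_p = m·N/2 = 1.155·18/2 = 10.395000
base radius r_b = r_p·cos α = 10.395000·cos 23.448° = 9.536597
roll angle φ = 29.550° = 0.51574479 rad
x = r_b·(cos φ + φ·sin φ) = 9.536597·(0.86992564 + 0.51574479·0.49318290) = 10.721826
y = r_b·(sin φ − φ·cos φ) = 9.536597·(0.49318290 − 0.51574479·0.86992564) = 0.424601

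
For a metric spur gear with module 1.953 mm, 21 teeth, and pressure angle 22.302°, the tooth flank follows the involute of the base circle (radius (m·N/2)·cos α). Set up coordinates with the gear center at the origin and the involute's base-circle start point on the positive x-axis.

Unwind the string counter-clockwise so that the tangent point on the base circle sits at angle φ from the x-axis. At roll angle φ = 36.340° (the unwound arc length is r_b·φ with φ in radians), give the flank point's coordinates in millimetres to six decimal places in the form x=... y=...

x=22.413354 y=1.549597

pitch radius r_p = m·N/2 = 1.953·21/2 = 20.506500
base radius r_b = r_p·cos α = 20.506500·cos 22.302° = 18.972541
roll angle φ = 36.340° = 0.63425265 rad
x = r_b·(cos φ + φ·sin φ) = 18.972541·(0.80551478 + 0.63425265·0.59257568) = 22.413354
y = r_b·(sin φ − φ·cos φ) = 18.972541·(0.59257568 − 0.63425265·0.80551478) = 1.549597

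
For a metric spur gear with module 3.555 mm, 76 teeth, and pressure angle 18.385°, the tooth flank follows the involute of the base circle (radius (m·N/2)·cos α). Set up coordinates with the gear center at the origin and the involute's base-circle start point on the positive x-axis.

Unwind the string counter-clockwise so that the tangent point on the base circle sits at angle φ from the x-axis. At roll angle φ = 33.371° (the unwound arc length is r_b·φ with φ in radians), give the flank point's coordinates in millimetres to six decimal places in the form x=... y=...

pitch radius r_p = m·N/2 = 3.555·76/2 = 135.090000
base radius r_b = r_p·cos α = 135.090000·cos 18.385° = 128.194819
roll angle φ = 33.371° = 0.58243382 rad
x = r_b·(cos φ + φ·sin φ) = 128.194819·(0.83512638 + 0.58243382·0.55005812) = 148.128964
y = r_b·(sin φ − φ·cos φ) = 128.194819·(0.55005812 − 0.58243382·0.83512638) = 8.159890

x=148.128964 y=8.159890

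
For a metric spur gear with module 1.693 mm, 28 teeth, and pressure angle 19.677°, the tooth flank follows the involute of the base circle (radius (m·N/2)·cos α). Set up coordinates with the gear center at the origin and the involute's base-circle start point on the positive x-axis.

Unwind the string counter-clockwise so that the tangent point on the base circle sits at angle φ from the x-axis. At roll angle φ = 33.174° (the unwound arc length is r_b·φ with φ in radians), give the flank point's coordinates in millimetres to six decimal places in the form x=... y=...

x=25.751097 y=1.396140

pitch radius r_p = m·N/2 = 1.693·28/2 = 23.702000
base radius r_b = r_p·cos α = 23.702000·cos 19.677° = 22.317940
roll angle φ = 33.174° = 0.57899553 rad
x = r_b·(cos φ + φ·sin φ) = 22.317940·(0.83701270 + 0.57899553·0.54718346) = 25.751097
y = r_b·(sin φ − φ·cos φ) = 22.317940·(0.54718346 − 0.57899553·0.83701270) = 1.396140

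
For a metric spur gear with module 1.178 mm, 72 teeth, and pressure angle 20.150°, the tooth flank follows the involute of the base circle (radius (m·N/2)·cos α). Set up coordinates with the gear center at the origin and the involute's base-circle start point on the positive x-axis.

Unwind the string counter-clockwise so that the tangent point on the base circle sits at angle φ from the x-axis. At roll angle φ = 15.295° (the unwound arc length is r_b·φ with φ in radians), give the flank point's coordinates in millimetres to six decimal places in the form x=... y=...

pitch radius r_p = m·N/2 = 1.178·72/2 = 42.408000
base radius r_b = r_p·cos α = 42.408000·cos 20.150° = 39.812376
roll angle φ = 15.295° = 0.26694811 rad
x = r_b·(cos φ + φ·sin φ) = 39.812376·(0.96458044 + 0.26694811·0.26378888) = 41.205745
y = r_b·(sin φ − φ·cos φ) = 39.812376·(0.26378888 − 0.26694811·0.96458044) = 0.250657

x=41.205745 y=0.250657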